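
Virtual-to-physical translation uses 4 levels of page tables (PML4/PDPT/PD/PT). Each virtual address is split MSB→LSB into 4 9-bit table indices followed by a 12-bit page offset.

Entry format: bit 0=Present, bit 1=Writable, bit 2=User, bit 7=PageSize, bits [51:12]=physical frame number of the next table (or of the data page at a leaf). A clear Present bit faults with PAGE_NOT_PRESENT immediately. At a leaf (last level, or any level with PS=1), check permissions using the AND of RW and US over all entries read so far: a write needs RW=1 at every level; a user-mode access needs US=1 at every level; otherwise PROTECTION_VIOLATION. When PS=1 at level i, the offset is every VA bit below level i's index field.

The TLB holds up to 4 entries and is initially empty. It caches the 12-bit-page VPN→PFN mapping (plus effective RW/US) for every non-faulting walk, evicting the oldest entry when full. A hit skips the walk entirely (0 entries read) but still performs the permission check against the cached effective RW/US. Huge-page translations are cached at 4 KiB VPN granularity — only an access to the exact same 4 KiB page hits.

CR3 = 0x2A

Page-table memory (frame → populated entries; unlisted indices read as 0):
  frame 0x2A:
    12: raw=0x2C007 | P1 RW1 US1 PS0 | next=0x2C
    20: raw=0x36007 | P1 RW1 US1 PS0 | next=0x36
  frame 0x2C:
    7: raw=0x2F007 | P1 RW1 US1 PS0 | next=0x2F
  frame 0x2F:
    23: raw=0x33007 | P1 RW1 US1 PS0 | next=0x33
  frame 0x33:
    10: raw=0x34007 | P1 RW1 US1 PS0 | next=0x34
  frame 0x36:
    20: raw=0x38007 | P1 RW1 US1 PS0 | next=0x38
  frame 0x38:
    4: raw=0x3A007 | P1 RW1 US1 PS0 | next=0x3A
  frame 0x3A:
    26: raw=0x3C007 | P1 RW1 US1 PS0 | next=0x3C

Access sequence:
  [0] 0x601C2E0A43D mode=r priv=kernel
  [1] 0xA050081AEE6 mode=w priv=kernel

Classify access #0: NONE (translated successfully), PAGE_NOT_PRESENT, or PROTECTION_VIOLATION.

Walk each access:
#0 VA=0x601C2E0A43D (r,kernel):
  [0] read 0x2A idx=12: raw=0x2C007 flags P=1 W=1 U=1 S=0
  [1] read 0x2C idx=7: raw=0x2F007 flags P=1 W=1 U=1 S=0
  [2] read 0x2F idx=23: raw=0x33007 flags P=1 W=1 U=1 S=0
  [3] read 0x33 idx=10: raw=0x34007 flags P=1 W=1 U=1 S=0
  → PA=0x3443D  (4 entries read)
#1 VA=0xA050081AEE6 (w,kernel):
  [0] read 0x2A idx=20: raw=0x36007 flags P=1 W=1 U=1 S=0
  [1] read 0x36 idx=20: raw=0x38007 flags P=1 W=1 U=1 S=0
  [2] read 0x38 idx=4: raw=0x3A007 flags P=1 W=1 U=1 S=0
  [3] read 0x3A idx=26: raw=0x3C007 flags P=1 W=1 U=1 S=0
  → PA=0x3CEE6  (4 entries read)

Access #0 fault: NONE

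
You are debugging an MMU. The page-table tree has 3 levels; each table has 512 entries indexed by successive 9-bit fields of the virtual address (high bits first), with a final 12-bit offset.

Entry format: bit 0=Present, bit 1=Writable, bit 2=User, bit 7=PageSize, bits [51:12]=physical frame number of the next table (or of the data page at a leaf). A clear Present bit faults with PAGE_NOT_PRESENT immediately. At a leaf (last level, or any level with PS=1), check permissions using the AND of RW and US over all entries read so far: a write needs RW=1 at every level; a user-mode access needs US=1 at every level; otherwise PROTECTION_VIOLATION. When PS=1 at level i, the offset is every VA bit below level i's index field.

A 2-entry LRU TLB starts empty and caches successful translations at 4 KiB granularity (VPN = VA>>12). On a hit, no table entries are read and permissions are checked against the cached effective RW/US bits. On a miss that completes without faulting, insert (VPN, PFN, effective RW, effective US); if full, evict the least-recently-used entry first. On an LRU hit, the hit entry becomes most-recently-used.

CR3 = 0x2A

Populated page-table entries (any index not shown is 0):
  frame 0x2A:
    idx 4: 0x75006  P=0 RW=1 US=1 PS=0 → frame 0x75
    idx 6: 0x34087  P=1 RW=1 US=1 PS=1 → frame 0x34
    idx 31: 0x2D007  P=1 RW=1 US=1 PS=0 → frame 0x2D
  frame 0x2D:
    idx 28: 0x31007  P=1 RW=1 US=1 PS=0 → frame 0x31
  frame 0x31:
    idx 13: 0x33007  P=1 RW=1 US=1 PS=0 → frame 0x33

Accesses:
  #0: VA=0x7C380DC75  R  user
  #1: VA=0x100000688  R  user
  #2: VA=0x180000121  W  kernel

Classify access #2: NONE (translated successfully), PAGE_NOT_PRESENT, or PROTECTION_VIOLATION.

Per-access translation:
#0 VA=0x7C380DC75 (r,user):
  lvl0: tbl 0x2A, slot 31 ⇒ 0x2D007 (P1/RW1/US1/PS0)
  lvl1: tbl 0x2D, slot 28 ⇒ 0x31007 (P1/RW1/US1/PS0)
  lvl2: tbl 0x31, slot 13 ⇒ 0x33007 (P1/RW1/US1/PS0)
  ✓ 0x33C75  — 3 lookups
#1 VA=0x100000688 (r,user):
  lvl0: tbl 0x2A, slot 4 ⇒ 0x75006 (P0/RW1/US1/PS0)
  ✗ PAGE_NOT_PRESENT  [1 reads]
#2 VA=0x180000121 (w,kernel):
  lvl0: tbl 0x2A, slot 6 ⇒ 0x34087 (P1/RW1/US1/PS1)
  ✓ 0x34121 (huge @L0)  — 1 lookups

Access #2 fault: NONE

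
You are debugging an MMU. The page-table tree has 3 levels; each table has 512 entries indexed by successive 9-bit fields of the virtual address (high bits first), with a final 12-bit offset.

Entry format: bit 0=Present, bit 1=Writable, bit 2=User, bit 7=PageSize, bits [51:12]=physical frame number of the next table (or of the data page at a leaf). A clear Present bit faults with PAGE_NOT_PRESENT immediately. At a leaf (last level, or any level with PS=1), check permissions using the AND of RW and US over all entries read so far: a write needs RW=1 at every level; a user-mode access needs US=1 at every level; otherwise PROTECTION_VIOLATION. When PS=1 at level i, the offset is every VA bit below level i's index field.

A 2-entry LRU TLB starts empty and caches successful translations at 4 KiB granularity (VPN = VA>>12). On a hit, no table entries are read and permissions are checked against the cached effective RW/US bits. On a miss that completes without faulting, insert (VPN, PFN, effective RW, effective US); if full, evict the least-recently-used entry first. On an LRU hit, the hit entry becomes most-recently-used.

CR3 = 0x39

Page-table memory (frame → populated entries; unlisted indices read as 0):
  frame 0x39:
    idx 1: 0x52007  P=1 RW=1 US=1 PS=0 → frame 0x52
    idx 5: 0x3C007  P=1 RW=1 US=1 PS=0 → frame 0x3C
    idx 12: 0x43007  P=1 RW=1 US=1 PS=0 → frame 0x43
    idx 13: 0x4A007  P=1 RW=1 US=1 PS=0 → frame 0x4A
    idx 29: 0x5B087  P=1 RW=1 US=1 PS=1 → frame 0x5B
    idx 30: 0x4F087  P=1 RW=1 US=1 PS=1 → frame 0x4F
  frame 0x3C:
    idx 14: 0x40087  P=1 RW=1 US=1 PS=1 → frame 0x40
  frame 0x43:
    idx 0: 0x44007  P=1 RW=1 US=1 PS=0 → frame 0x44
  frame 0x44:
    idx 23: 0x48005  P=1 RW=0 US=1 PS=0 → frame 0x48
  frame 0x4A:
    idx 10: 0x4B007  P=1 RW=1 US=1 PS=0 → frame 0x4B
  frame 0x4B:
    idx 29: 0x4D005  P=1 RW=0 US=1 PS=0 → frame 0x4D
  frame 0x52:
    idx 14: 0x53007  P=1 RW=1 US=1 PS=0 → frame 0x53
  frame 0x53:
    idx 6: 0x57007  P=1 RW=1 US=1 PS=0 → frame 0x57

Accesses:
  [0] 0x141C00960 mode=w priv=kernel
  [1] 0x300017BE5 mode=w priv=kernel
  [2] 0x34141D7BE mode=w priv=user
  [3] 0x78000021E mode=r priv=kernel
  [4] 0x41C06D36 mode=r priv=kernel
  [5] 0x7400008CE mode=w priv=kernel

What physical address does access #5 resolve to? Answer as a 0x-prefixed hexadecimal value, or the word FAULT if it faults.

Trace:
#0 VA=0x141C00960 (w,kernel):
  [0] read 0x39 idx=5: raw=0x3C007 flags P=1 W=1 U=1 S=0
  [1] read 0x3C idx=14: raw=0x40087 flags P=1 W=1 U=1 S=1
  → PA=0x40960 (huge @L1)  (2 entries read)
#1 VA=0x300017BE5 (w,kernel):
  [0] read 0x39 idx=12: raw=0x43007 flags P=1 W=1 U=1 S=0
  [1] read 0x43 idx=0: raw=0x44007 flags P=1 W=1 U=1 S=0
  [2] read 0x44 idx=23: raw=0x48005 flags P=1 W=0 U=1 S=0
  ✗ PROTECTION_VIOLATION  [3 reads]
#2 VA=0x34141D7BE (w,user):
  [0] read 0x39 idx=13: raw=0x4A007 flags P=1 W=1 U=1 S=0
  [1] read 0x4A idx=10: raw=0x4B007 flags P=1 W=1 U=1 S=0
  [2] read 0x4B idx=29: raw=0x4D005 flags P=1 W=0 U=1 S=0
  ✗ PROTECTION_VIOLATION  [3 reads]
#3 VA=0x78000021E (r,kernel):
  [0] read 0x39 idx=30: raw=0x4F087 flags P=1 W=1 U=1 S=1
  → PA=0x4F21E (huge @L0)  (1 entries read)
#4 VA=0x41C06D36 (r,kernel):
  [0] read 0x39 idx=1: raw=0x52007 flags P=1 W=1 U=1 S=0
  [1] read 0x52 idx=14: raw=0x53007 flags P=1 W=1 U=1 S=0
  [2] read 0x53 idx=6: raw=0x57007 flags P=1 W=1 U=1 S=0
  → PA=0x57D36  (3 entries read)
#5 VA=0x7400008CE (w,kernel):
  [0] read 0x39 idx=29: raw=0x5B087 flags P=1 W=1 U=1 S=1
  → PA=0x5B8CE (huge @L0)  (1 entries read)

Access #5 PA: 0x5B8CE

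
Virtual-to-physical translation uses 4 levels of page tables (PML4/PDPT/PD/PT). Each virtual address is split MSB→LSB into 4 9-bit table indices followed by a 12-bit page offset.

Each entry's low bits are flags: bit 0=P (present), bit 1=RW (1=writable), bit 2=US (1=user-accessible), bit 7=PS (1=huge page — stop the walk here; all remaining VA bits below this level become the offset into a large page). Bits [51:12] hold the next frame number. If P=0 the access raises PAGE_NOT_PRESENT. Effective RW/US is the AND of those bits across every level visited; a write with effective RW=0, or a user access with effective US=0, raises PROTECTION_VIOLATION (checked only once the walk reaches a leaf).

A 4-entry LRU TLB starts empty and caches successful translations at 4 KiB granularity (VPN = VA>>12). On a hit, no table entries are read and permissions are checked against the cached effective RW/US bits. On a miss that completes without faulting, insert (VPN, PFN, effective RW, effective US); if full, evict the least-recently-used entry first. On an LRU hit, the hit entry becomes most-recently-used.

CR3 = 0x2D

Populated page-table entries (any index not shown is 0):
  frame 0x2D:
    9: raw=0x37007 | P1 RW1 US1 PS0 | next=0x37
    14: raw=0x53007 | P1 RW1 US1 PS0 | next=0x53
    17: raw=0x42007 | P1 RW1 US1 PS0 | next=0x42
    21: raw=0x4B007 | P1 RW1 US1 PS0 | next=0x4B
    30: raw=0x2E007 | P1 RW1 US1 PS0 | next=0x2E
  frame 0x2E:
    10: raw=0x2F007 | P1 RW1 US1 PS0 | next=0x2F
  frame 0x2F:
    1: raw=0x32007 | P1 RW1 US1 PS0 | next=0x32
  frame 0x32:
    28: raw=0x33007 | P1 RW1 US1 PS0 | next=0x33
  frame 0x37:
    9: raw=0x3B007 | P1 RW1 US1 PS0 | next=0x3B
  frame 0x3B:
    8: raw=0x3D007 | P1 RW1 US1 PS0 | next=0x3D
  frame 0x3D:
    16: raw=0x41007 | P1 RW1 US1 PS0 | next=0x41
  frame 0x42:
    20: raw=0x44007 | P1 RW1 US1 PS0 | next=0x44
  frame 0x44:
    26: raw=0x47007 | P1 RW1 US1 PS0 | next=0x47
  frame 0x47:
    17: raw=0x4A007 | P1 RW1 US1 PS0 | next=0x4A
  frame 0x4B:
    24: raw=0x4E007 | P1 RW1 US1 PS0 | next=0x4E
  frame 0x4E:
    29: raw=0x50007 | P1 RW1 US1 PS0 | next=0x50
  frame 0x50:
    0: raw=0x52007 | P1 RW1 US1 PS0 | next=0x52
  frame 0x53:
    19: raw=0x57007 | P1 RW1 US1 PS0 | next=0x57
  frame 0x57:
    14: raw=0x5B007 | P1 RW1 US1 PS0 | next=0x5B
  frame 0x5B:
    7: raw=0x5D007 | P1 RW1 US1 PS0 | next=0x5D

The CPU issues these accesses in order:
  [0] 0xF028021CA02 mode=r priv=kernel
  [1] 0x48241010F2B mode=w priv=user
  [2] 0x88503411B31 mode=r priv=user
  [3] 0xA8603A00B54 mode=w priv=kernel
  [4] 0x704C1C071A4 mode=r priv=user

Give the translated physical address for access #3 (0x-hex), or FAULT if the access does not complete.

Walk each access:
#0 VA=0xF028021CA02 (r,kernel):
  lvl0: tbl 0x2D, slot 30 ⇒ 0x2E007 (P1/RW1/US1/PS0)
  lvl1: tbl 0x2E, slot 10 ⇒ 0x2F007 (P1/RW1/US1/PS0)
  lvl2: tbl 0x2F, slot 1 ⇒ 0x32007 (P1/RW1/US1/PS0)
  lvl3: tbl 0x32, slot 28 ⇒ 0x33007 (P1/RW1/US1/PS0)
  → PA=0x33A02  (4 entries read)
#1 VA=0x48241010F2B (w,user):
  lvl0: tbl 0x2D, slot 9 ⇒ 0x37007 (P1/RW1/US1/PS0)
  lvl1: tbl 0x37, slot 9 ⇒ 0x3B007 (P1/RW1/US1/PS0)
  lvl2: tbl 0x3B, slot 8 ⇒ 0x3D007 (P1/RW1/US1/PS0)
  lvl3: tbl 0x3D, slot 16 ⇒ 0x41007 (P1/RW1/US1/PS0)
  → PA=0x41F2B  (4 entries read)
#2 VA=0x88503411B31 (r,user):
  lvl0: tbl 0x2D, slot 17 ⇒ 0x42007 (P1/RW1/US1/PS0)
  lvl1: tbl 0x42, slot 20 ⇒ 0x44007 (P1/RW1/US1/PS0)
  lvl2: tbl 0x44, slot 26 ⇒ 0x47007 (P1/RW1/US1/PS0)
  lvl3: tbl 0x47, slot 17 ⇒ 0x4A007 (P1/RW1/US1/PS0)
  → PA=0x4AB31  (4 entries read)
#3 VA=0xA8603A00B54 (w,kernel):
  lvl0: tbl 0x2D, slot 21 ⇒ 0x4B007 (P1/RW1/US1/PS0)
  lvl1: tbl 0x4B, slot 24 ⇒ 0x4E007 (P1/RW1/US1/PS0)
  lvl2: tbl 0x4E, slot 29 ⇒ 0x50007 (P1/RW1/US1/PS0)
  lvl3: tbl 0x50, slot 0 ⇒ 0x52007 (P1/RW1/US1/PS0)
  → PA=0x52B54  (4 entries read)
#4 VA=0x704C1C071A4 (r,user):
  lvl0: tbl 0x2D, slot 14 ⇒ 0x53007 (P1/RW1/US1/PS0)
  lvl1: tbl 0x53, slot 19 ⇒ 0x57007 (P1/RW1/US1/PS0)
  lvl2: tbl 0x57, slot 14 ⇒ 0x5B007 (P1/RW1/US1/PS0)
  lvl3: tbl 0x5B, slot 7 ⇒ 0x5D007 (P1/RW1/US1/PS0)
  → PA=0x5D1A4  (4 entries read)

Access #3 PA: 0x52B54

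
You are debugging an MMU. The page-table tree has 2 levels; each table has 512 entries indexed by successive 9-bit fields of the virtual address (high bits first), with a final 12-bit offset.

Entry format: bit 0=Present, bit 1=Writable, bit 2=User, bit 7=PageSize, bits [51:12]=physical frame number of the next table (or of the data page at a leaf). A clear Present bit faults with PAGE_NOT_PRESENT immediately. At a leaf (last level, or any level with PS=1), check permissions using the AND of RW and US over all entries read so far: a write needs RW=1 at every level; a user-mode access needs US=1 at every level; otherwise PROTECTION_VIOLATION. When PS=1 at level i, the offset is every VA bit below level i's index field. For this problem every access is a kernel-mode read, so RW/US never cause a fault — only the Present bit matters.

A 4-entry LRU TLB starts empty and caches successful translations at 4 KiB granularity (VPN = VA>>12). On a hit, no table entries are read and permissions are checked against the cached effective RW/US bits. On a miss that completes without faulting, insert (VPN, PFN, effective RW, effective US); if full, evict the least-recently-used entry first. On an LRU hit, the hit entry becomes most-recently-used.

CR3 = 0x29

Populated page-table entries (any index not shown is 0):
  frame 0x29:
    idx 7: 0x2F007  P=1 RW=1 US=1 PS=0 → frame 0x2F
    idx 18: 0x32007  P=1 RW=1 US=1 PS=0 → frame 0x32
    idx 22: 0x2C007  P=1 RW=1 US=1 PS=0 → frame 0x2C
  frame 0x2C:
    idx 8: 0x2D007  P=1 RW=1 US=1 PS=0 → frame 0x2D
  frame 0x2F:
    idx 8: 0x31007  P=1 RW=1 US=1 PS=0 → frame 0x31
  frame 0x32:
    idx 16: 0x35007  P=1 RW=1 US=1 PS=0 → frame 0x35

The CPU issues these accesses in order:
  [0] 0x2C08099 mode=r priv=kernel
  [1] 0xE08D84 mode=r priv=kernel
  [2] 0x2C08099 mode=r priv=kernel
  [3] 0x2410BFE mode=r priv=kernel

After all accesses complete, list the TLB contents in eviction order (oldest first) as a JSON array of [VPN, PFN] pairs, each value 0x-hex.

Walk each access:
#0 VA=0x2C08099 (r,kernel):
  [0] read 0x29 idx=22: raw=0x2C007 flags P=1 W=1 U=1 S=0
  [1] read 0x2C idx=8: raw=0x2D007 flags P=1 W=1 U=1 S=0
  ✓ 0x2D099  — 2 lookups
#1 VA=0xE08D84 (r,kernel):
  [0] read 0x29 idx=7: raw=0x2F007 flags P=1 W=1 U=1 S=0
  [1] read 0x2F idx=8: raw=0x31007 flags P=1 W=1 U=1 S=0
  ✓ 0x31D84  — 2 lookups
#2 VA=0x2C08099 (r,kernel):
  TLB hit vpn=0x2C08 → PA=0x2D099
#3 VA=0x2410BFE (r,kernel):
  [0] read 0x29 idx=18: raw=0x32007 flags P=1 W=1 U=1 S=0
  [1] read 0x32 idx=16: raw=0x35007 flags P=1 W=1 U=1 S=0
  ✓ 0x35BFE  — 2 lookups

TLB: [["0xE08", "0x31"], ["0x2C08", "0x2D"], ["0x2410", "0x35"]]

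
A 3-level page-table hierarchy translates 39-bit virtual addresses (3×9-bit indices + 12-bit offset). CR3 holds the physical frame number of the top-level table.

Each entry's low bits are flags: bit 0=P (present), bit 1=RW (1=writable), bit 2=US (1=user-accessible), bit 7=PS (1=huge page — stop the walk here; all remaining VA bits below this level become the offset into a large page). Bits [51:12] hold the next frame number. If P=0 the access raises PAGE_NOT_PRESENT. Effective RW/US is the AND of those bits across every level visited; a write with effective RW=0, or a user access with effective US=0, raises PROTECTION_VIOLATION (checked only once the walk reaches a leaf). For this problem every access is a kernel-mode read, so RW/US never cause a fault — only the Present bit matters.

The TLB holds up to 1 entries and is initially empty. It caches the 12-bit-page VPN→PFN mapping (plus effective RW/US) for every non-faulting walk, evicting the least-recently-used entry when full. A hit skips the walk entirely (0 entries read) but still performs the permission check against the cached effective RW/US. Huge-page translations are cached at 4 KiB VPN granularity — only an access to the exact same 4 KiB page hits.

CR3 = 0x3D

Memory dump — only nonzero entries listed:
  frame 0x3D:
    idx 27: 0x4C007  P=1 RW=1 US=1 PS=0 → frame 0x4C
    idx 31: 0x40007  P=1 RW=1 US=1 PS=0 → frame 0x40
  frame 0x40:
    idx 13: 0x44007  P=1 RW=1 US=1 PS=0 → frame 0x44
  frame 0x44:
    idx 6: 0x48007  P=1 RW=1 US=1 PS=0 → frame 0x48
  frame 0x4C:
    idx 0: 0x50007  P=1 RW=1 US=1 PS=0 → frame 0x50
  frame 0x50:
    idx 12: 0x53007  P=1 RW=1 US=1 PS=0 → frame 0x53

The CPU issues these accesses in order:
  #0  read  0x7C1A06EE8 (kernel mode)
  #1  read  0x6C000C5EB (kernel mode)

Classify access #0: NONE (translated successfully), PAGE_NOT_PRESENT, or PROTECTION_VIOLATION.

Walk each access:
#0 VA=0x7C1A06EE8 (r,kernel):
  L0: frame=0x3D idx=31 entry=0x40007 [P=1 RW=1 US=1 PS=0]
  L1: frame=0x40 idx=13 entry=0x44007 [P=1 RW=1 US=1 PS=0]
  L2: frame=0x44 idx=6 entry=0x48007 [P=1 RW=1 US=1 PS=0]
  ⇒ phys 0x48EE8  [3 reads]
#1 VA=0x6C000C5EB (r,kernel):
  L0: frame=0x3D idx=27 entry=0x4C007 [P=1 RW=1 US=1 PS=0]
  L1: frame=0x4C idx=0 entry=0x50007 [P=1 RW=1 US=1 PS=0]
  L2: frame=0x50 idx=12 entry=0x53007 [P=1 RW=1 US=1 PS=0]
  ⇒ phys 0x535EB  [3 reads]

Access #0 fault: NONE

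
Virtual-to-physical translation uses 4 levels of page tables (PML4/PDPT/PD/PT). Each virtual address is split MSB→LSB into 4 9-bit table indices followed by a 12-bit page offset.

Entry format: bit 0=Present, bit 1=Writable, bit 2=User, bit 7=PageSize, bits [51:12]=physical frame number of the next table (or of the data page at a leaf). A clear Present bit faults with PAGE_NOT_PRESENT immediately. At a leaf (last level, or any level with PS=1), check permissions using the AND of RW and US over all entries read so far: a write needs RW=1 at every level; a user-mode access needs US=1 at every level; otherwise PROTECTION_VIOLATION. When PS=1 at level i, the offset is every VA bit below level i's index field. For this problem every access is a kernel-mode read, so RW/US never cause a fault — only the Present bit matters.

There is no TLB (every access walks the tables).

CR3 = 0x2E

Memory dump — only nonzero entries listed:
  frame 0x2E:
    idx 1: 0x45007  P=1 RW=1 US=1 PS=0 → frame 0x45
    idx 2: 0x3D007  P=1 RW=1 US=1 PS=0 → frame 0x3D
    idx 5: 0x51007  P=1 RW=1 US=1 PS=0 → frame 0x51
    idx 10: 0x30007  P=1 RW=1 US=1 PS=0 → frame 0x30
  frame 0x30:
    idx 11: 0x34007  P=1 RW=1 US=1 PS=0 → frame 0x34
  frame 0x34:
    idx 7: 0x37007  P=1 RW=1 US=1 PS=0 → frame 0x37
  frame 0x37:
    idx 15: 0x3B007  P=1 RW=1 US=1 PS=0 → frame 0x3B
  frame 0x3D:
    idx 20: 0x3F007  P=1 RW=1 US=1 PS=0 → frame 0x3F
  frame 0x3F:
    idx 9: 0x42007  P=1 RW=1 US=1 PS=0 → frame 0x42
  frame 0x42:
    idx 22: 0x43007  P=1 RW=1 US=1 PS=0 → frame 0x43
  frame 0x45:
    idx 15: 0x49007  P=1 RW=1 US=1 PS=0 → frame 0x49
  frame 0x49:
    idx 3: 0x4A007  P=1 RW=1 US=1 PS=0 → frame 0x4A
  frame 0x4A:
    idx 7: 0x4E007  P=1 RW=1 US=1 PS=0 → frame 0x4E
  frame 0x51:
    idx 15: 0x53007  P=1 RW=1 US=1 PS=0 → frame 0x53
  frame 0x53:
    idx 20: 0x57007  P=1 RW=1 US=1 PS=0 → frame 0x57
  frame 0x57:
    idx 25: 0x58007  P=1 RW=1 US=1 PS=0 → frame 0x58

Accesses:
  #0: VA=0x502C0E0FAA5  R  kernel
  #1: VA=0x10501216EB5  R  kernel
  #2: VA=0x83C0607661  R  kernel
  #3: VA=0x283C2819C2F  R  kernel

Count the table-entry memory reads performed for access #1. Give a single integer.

Trace:
#0 VA=0x502C0E0FAA5 (r,kernel):
  lvl0: tbl 0x2E, slot 10 ⇒ 0x30007 (P1/RW1/US1/PS0)
  lvl1: tbl 0x30, slot 11 ⇒ 0x34007 (P1/RW1/US1/PS0)
  lvl2: tbl 0x34, slot 7 ⇒ 0x37007 (P1/RW1/US1/PS0)
  lvl3: tbl 0x37, slot 15 ⇒ 0x3B007 (P1/RW1/US1/PS0)
  ✓ 0x3BAA5  — 4 lookups
#1 VA=0x10501216EB5 (r,kernel):
  lvl0: tbl 0x2E, slot 2 ⇒ 0x3D007 (P1/RW1/US1/PS0)
  lvl1: tbl 0x3D, slot 20 ⇒ 0x3F007 (P1/RW1/US1/PS0)
  lvl2: tbl 0x3F, slot 9 ⇒ 0x42007 (P1/RW1/US1/PS0)
  lvl3: tbl 0x42, slot 22 ⇒ 0x43007 (P1/RW1/US1/PS0)
  ✓ 0x43EB5  — 4 lookups
#2 VA=0x83C0607661 (r,kernel):
  lvl0: tbl 0x2E, slot 1 ⇒ 0x45007 (P1/RW1/US1/PS0)
  lvl1: tbl 0x45, slot 15 ⇒ 0x49007 (P1/RW1/US1/PS0)
  lvl2: tbl 0x49, slot 3 ⇒ 0x4A007 (P1/RW1/US1/PS0)
  lvl3: tbl 0x4A, slot 7 ⇒ 0x4E007 (P1/RW1/US1/PS0)
  ✓ 0x4E661  — 4 lookups
#3 VA=0x283C2819C2F (r,kernel):
  lvl0: tbl 0x2E, slot 5 ⇒ 0x51007 (P1/RW1/US1/PS0)
  lvl1: tbl 0x51, slot 15 ⇒ 0x53007 (P1/RW1/US1/PS0)
  lvl2: tbl 0x53, slot 20 ⇒ 0x57007 (P1/RW1/US1/PS0)
  lvl3: tbl 0x57, slot 25 ⇒ 0x58007 (P1/RW1/US1/PS0)
  ✓ 0x58C2F  — 4 lookups

Entries read for #1: 4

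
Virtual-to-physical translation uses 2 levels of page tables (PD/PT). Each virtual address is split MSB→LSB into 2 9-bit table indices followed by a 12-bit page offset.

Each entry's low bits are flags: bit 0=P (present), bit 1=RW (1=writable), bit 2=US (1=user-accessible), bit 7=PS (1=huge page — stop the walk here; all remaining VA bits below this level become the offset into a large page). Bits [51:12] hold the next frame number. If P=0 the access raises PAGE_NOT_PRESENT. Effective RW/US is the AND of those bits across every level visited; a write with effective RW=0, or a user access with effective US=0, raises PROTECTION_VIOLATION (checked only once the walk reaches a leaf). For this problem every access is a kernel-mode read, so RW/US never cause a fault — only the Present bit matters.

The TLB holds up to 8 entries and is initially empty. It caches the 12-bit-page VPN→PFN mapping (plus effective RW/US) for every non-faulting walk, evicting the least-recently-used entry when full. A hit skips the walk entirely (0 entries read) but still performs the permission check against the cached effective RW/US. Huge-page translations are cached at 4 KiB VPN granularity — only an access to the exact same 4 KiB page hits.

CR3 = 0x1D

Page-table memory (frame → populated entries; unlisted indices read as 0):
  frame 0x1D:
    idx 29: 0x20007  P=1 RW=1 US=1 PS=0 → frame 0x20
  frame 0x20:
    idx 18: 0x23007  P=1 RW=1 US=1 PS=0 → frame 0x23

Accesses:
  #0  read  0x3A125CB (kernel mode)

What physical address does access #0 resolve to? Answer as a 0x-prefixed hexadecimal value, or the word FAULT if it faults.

Trace:
#0 VA=0x3A125CB (r,kernel):
  lvl0: tbl 0x1D, slot 29 ⇒ 0x20007 (P1/RW1/US1/PS0)
  lvl1: tbl 0x20, slot 18 ⇒ 0x23007 (P1/RW1/US1/PS0)
  ⇒ phys 0x235CB  [2 reads]

Access #0 PA: 0x235CB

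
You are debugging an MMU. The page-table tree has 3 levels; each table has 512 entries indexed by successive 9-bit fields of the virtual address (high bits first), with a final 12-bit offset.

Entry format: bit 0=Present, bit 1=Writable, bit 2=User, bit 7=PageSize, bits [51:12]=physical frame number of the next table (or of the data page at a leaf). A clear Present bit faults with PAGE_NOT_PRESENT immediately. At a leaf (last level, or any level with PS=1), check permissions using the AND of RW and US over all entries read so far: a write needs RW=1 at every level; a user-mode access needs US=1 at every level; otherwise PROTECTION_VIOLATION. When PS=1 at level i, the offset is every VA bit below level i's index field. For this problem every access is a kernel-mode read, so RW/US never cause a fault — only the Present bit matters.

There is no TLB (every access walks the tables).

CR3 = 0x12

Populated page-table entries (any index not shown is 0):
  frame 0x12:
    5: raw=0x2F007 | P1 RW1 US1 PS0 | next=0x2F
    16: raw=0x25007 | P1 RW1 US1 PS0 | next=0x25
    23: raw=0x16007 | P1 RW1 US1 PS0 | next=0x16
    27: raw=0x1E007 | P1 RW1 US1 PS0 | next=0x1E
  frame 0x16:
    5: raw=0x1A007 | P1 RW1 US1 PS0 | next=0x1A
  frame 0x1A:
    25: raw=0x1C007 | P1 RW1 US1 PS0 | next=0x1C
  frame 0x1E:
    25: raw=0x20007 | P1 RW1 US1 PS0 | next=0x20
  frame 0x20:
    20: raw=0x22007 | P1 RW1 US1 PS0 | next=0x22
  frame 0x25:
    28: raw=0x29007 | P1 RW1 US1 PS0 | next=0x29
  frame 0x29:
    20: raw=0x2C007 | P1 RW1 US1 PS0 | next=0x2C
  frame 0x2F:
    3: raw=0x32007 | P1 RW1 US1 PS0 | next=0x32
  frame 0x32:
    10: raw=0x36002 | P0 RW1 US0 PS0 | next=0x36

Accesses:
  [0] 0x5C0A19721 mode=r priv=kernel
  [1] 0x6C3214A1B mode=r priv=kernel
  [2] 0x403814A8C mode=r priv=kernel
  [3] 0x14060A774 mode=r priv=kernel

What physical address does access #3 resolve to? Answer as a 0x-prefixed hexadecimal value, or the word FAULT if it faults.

Per-access translation:
#0 VA=0x5C0A19721 (r,kernel):
  lvl0: tbl 0x12, slot 23 ⇒ 0x16007 (P1/RW1/US1/PS0)
  lvl1: tbl 0x16, slot 5 ⇒ 0x1A007 (P1/RW1/US1/PS0)
  lvl2: tbl 0x1A, slot 25 ⇒ 0x1C007 (P1/RW1/US1/PS0)
  ⇒ phys 0x1C721  [3 reads]
#1 VA=0x6C3214A1B (r,kernel):
  lvl0: tbl 0x12, slot 27 ⇒ 0x1E007 (P1/RW1/US1/PS0)
  lvl1: tbl 0x1E, slot 25 ⇒ 0x20007 (P1/RW1/US1/PS0)
  lvl2: tbl 0x20, slot 20 ⇒ 0x22007 (P1/RW1/US1/PS0)
  ⇒ phys 0x22A1B  [3 reads]
#2 VA=0x403814A8C (r,kernel):
  lvl0: tbl 0x12, slot 16 ⇒ 0x25007 (P1/RW1/US1/PS0)
  lvl1: tbl 0x25, slot 28 ⇒ 0x29007 (P1/RW1/US1/PS0)
  lvl2: tbl 0x29, slot 20 ⇒ 0x2C007 (P1/RW1/US1/PS0)
  ⇒ phys 0x2CA8C  [3 reads]
#3 VA=0x14060A774 (r,kernel):
  lvl0: tbl 0x12, slot 5 ⇒ 0x2F007 (P1/RW1/US1/PS0)
  lvl1: tbl 0x2F, slot 3 ⇒ 0x32007 (P1/RW1/US1/PS0)
  lvl2: tbl 0x32, slot 10 ⇒ 0x36002 (P0/RW1/US0/PS0)
  ✗ PAGE_NOT_PRESENT  [3 reads]

Access #3 PA: FAULT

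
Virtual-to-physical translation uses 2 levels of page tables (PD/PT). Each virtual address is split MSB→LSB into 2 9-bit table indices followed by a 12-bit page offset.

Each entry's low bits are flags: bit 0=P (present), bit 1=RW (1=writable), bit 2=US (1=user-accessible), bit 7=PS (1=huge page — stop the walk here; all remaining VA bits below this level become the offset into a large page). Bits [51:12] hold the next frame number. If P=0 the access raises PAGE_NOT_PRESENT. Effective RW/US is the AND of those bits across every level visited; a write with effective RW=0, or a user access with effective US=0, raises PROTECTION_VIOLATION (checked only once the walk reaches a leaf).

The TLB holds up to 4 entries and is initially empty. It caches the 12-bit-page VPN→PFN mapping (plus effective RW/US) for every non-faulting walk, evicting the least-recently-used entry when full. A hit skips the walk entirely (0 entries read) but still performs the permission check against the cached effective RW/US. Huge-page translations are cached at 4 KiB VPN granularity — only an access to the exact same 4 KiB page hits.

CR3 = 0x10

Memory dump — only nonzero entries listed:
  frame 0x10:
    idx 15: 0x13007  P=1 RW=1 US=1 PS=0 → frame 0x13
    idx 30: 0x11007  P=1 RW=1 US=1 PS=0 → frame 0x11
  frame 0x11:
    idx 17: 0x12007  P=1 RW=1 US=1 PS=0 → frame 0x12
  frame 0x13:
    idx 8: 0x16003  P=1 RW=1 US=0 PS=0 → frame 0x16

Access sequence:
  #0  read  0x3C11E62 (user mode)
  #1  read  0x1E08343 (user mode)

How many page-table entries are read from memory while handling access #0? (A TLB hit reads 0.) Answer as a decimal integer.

Walk each access:
#0 VA=0x3C11E62 (r,user):
  L0: frame=0x10 idx=30 entry=0x11007 [P=1 RW=1 US=1 PS=0]
  L1: frame=0x11 idx=17 entry=0x12007 [P=1 RW=1 US=1 PS=0]
  ✓ 0x12E62  — 2 lookups
#1 VA=0x1E08343 (r,user):
  L0: frame=0x10 idx=15 entry=0x13007 [P=1 RW=1 US=1 PS=0]
  L1: frame=0x13 idx=8 entry=0x16003 [P=1 RW=1 US=0 PS=0]
  → PROTECTION_VIOLATION  (2 entries read)

Entries read for #0: 2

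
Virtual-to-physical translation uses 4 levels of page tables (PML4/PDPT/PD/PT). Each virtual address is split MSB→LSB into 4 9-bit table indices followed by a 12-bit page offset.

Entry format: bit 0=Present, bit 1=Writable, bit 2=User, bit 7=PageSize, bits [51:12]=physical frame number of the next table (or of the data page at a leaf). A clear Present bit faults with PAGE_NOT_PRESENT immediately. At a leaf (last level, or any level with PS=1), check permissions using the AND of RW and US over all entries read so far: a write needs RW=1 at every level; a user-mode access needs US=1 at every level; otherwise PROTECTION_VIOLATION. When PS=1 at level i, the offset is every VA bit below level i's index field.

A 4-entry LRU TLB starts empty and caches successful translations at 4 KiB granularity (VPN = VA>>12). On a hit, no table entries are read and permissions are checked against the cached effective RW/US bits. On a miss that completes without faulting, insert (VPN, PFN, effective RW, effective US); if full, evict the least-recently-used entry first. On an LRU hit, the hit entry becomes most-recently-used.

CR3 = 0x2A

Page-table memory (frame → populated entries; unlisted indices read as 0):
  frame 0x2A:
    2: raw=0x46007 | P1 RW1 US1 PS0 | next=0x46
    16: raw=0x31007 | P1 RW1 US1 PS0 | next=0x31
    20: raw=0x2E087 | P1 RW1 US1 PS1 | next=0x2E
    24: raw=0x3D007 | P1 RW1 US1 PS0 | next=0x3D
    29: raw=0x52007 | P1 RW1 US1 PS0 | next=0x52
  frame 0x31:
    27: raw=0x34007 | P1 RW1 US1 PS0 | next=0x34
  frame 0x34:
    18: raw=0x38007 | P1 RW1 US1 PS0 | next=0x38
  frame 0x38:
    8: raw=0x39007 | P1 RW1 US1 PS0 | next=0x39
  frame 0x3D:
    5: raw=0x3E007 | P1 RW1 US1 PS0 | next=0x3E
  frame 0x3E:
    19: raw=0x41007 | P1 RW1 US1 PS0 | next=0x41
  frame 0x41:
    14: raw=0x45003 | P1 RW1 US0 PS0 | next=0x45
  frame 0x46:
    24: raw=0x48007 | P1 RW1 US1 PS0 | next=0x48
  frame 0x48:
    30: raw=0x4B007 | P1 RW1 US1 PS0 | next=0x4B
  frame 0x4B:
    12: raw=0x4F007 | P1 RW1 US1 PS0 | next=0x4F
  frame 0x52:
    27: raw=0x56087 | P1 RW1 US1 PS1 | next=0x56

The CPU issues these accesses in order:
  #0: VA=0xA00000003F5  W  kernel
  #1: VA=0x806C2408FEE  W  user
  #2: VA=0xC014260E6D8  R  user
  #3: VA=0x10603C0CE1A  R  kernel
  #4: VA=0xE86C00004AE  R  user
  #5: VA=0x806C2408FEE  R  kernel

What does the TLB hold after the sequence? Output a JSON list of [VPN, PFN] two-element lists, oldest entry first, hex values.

Per-access translation:
#0 VA=0xA00000003F5 (w,kernel):
  L0 @0x2A[20] → 0x2E087  P=1,RW=1,US=1,PS=1
  → PA=0x2E3F5 (huge @L0)  (1 entries read)
#1 VA=0x806C2408FEE (w,user):
  L0 @0x2A[16] → 0x31007  P=1,RW=1,US=1,PS=0
  L1 @0x31[27] → 0x34007  P=1,RW=1,US=1,PS=0
  L2 @0x34[18] → 0x38007  P=1,RW=1,US=1,PS=0
  L3 @0x38[8] → 0x39007  P=1,RW=1,US=1,PS=0
  → PA=0x39FEE  (4 entries read)
#2 VA=0xC014260E6D8 (r,user):
  L0 @0x2A[24] → 0x3D007  P=1,RW=1,US=1,PS=0
  L1 @0x3D[5] → 0x3E007  P=1,RW=1,US=1,PS=0
  L2 @0x3E[19] → 0x41007  P=1,RW=1,US=1,PS=0
  L3 @0x41[14] → 0x45003  P=1,RW=1,US=0,PS=0
  → PROTECTION_VIOLATION  (4 entries read)
#3 VA=0x10603C0CE1A (r,kernel):
  L0 @0x2A[2] → 0x46007  P=1,RW=1,US=1,PS=0
  L1 @0x46[24] → 0x48007  P=1,RW=1,US=1,PS=0
  L2 @0x48[30] → 0x4B007  P=1,RW=1,US=1,PS=0
  L3 @0x4B[12] → 0x4F007  P=1,RW=1,US=1,PS=0
  → PA=0x4FE1A  (4 entries read)
#4 VA=0xE86C00004AE (r,user):
  L0 @0x2A[29] → 0x52007  P=1,RW=1,US=1,PS=0
  L1 @0x52[27] → 0x56087  P=1,RW=1,US=1,PS=1
  → PA=0x564AE (huge @L1)  (2 entries read)
#5 VA=0x806C2408FEE (r,kernel):
  TLB hit vpn=0x806C2408 → PA=0x39FEE

TLB: [["0xA0000000", "0x2E"], ["0x10603C0C", "0x4F"], ["0xE86C0000", "0x56"], ["0x806C2408", "0x39"]]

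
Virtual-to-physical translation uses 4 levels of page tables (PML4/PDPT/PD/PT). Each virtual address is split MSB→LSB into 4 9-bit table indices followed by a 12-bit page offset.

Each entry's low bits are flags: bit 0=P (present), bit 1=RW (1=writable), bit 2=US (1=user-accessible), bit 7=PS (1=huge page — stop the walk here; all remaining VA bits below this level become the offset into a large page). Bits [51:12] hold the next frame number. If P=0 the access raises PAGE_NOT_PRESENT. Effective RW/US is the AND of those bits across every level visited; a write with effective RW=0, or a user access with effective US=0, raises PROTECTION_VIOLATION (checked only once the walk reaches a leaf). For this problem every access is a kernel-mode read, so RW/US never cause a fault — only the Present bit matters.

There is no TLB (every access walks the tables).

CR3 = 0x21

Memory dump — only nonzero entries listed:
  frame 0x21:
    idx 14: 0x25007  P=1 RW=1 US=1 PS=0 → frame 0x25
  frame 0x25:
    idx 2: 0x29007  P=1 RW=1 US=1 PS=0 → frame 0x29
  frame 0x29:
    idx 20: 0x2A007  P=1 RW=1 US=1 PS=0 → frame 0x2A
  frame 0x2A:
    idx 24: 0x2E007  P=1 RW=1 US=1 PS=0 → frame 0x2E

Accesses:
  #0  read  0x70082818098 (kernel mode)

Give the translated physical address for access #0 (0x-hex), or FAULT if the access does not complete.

Per-access translation:
#0 VA=0x70082818098 (r,kernel):
  [0] read 0x21 idx=14: raw=0x25007 flags P=1 W=1 U=1 S=0
  [1] read 0x25 idx=2: raw=0x29007 flags P=1 W=1 U=1 S=0
  [2] read 0x29 idx=20: raw=0x2A007 flags P=1 W=1 U=1 S=0
  [3] read 0x2A idx=24: raw=0x2E007 flags P=1 W=1 U=1 S=0
  ⇒ phys 0x2E098  [4 reads]

Access #0 PA: 0x2E098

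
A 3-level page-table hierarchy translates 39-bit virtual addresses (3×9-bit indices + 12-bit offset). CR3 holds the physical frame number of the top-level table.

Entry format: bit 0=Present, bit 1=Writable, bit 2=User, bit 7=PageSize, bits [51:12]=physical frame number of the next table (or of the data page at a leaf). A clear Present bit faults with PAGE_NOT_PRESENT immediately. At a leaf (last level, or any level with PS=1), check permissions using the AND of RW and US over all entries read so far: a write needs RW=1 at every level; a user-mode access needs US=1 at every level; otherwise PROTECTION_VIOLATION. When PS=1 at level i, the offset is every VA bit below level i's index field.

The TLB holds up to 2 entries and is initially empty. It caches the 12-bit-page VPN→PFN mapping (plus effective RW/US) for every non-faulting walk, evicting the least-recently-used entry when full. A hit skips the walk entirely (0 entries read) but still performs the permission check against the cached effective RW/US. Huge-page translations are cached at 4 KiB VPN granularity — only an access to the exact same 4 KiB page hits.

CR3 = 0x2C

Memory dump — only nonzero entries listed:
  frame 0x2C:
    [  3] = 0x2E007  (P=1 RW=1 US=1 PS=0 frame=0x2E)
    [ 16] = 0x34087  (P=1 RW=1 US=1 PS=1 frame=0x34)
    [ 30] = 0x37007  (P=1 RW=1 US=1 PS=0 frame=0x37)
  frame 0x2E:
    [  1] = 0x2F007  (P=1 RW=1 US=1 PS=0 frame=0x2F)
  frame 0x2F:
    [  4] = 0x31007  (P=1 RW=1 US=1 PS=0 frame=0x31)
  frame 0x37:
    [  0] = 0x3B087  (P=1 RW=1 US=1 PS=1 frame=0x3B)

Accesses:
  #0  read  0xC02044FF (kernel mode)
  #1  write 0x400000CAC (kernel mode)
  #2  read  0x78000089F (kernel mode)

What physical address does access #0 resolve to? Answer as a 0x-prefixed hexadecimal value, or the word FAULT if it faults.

Per-access translation:
#0 VA=0xC02044FF (r,kernel):
  L0: frame=0x2C idx=3 entry=0x2E007 [P=1 RW=1 US=1 PS=0]
  L1: frame=0x2E idx=1 entry=0x2F007 [P=1 RW=1 US=1 PS=0]
  L2: frame=0x2F idx=4 entry=0x31007 [P=1 RW=1 US=1 PS=0]
  ✓ 0x314FF  — 3 lookups
#1 VA=0x400000CAC (w,kernel):
  L0: frame=0x2C idx=16 entry=0x34087 [P=1 RW=1 US=1 PS=1]
  ✓ 0x34CAC (huge @L0)  — 1 lookups
#2 VA=0x78000089F (r,kernel):
  L0: frame=0x2C idx=30 entry=0x37007 [P=1 RW=1 US=1 PS=0]
  L1: frame=0x37 idx=0 entry=0x3B087 [P=1 RW=1 US=1 PS=1]
  ✓ 0x3B89F (huge @L1)  — 2 lookups

Access #0 PA: 0x314FF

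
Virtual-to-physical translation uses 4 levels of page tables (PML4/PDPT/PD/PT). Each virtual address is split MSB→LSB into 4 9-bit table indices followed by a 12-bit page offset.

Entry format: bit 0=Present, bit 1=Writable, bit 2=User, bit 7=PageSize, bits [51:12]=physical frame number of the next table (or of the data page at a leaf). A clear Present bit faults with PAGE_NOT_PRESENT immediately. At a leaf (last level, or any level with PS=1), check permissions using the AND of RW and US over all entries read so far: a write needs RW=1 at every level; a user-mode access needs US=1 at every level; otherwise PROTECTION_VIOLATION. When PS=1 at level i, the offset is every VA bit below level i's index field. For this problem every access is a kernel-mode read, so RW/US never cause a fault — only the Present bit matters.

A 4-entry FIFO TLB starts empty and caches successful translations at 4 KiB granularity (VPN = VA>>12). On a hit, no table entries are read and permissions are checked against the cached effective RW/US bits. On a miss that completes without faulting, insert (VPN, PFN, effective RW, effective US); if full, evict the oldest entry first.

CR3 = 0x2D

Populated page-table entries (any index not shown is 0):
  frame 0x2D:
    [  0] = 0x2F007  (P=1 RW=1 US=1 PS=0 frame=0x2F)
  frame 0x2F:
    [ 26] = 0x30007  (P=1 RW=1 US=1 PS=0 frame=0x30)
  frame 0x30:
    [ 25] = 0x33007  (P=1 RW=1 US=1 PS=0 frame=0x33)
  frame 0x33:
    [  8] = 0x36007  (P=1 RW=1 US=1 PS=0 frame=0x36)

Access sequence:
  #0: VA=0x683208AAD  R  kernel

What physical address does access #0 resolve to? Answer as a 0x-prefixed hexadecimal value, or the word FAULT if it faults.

Walk each access:
#0 VA=0x683208AAD (r,kernel):
  L0 @0x2D[0] → 0x2F007  P=1,RW=1,US=1,PS=0
  L1 @0x2F[26] → 0x30007  P=1,RW=1,US=1,PS=0
  L2 @0x30[25] → 0x33007  P=1,RW=1,US=1,PS=0
  L3 @0x33[8] → 0x36007  P=1,RW=1,US=1,PS=0
  ✓ 0x36AAD  — 4 lookups

Access #0 PA: 0x36AAD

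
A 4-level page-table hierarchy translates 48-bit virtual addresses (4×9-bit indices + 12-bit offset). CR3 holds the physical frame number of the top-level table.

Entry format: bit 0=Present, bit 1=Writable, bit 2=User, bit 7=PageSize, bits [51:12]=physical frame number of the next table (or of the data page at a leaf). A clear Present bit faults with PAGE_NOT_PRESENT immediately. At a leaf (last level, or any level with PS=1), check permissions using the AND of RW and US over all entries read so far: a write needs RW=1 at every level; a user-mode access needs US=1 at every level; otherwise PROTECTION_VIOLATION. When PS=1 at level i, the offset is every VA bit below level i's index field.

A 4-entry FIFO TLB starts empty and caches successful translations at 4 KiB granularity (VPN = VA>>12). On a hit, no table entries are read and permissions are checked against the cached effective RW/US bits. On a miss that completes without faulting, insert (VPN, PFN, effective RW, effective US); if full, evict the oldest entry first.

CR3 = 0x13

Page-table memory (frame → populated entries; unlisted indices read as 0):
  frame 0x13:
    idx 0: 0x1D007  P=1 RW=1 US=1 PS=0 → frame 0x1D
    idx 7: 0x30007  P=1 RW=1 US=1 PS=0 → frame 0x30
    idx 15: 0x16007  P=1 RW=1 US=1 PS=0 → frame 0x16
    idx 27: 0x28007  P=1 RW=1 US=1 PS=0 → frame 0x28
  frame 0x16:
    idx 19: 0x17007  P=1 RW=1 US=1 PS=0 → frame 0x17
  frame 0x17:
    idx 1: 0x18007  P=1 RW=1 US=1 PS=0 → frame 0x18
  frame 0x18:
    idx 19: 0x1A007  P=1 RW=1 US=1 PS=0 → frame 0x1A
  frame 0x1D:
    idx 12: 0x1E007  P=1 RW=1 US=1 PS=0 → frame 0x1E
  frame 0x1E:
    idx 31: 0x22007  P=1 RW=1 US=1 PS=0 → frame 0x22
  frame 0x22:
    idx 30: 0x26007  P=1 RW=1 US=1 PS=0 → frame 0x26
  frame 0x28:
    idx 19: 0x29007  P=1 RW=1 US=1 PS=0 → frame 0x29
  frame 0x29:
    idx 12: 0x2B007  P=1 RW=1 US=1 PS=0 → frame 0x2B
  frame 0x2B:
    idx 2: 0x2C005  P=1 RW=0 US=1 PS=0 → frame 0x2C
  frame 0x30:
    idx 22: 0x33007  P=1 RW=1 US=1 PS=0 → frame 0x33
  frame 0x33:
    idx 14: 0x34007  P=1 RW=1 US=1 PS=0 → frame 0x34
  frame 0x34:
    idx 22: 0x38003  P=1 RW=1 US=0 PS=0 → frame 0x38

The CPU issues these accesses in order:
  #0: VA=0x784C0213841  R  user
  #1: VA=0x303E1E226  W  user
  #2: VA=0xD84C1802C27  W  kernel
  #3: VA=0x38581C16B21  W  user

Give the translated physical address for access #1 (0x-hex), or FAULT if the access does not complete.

Per-access translation:
#0 VA=0x784C0213841 (r,user):
  [0] read 0x13 idx=15: raw=0x16007 flags P=1 W=1 U=1 S=0
  [1] read 0x16 idx=19: raw=0x17007 flags P=1 W=1 U=1 S=0
  [2] read 0x17 idx=1: raw=0x18007 flags P=1 W=1 U=1 S=0
  [3] read 0x18 idx=19: raw=0x1A007 flags P=1 W=1 U=1 S=0
  ✓ 0x1A841  — 4 lookups
#1 VA=0x303E1E226 (w,user):
  [0] read 0x13 idx=0: raw=0x1D007 flags P=1 W=1 U=1 S=0
  [1] read 0x1D idx=12: raw=0x1E007 flags P=1 W=1 U=1 S=0
  [2] read 0x1E idx=31: raw=0x22007 flags P=1 W=1 U=1 S=0
  [3] read 0x22 idx=30: raw=0x26007 flags P=1 W=1 U=1 S=0
  ✓ 0x26226  — 4 lookups
#2 VA=0xD84C1802C27 (w,kernel):
  [0] read 0x13 idx=27: raw=0x28007 flags P=1 W=1 U=1 S=0
  [1] read 0x28 idx=19: raw=0x29007 flags P=1 W=1 U=1 S=0
  [2] read 0x29 idx=12: raw=0x2B007 flags P=1 W=1 U=1 S=0
  [3] read 0x2B idx=2: raw=0x2C005 flags P=1 W=0 U=1 S=0
  → PROTECTION_VIOLATION  (4 entries read)
#3 VA=0x38581C16B21 (w,user):
  [0] read 0x13 idx=7: raw=0x30007 flags P=1 W=1 U=1 S=0
  [1] read 0x30 idx=22: raw=0x33007 flags P=1 W=1 U=1 S=0
  [2] read 0x33 idx=14: raw=0x34007 flags P=1 W=1 U=1 S=0
  [3] read 0x34 idx=22: raw=0x38003 flags P=1 W=1 U=0 S=0
  → PROTECTION_VIOLATION  (4 entries read)

Access #1 PA: 0x26226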